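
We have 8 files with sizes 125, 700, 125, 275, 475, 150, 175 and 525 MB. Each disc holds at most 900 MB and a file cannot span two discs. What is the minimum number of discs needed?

3

Total = 700 + 525 + 475 + 275 + 175 + 150 + 125 + 125 = 2550 MB.
Lower bound: ⌈2550/900⌉ = 3 discs.
A packing using 3 discs:
  disc 1: 700 + 175 = 875
  disc 2: 525 + 275 = 800
  disc 3: 475 + 150 + 125 + 125 = 875
This matches the lower bound, so 3 is optimal.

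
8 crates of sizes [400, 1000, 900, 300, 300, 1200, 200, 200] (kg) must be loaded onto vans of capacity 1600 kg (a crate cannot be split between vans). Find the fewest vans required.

Total = 1200 + 1000 + 900 + 400 + 300 + 300 + 200 + 200 = 4500 kg.
Lower bound: ⌈4500/1600⌉ = 3 vans.
A packing using 3 vans:
  van 1: 1200 + 400 = 1600
  van 2: 1000 + 300 + 300 = 1600
  van 3: 900 + 200 + 200 = 1300
This matches the lower bound, so 3 is optimal.

3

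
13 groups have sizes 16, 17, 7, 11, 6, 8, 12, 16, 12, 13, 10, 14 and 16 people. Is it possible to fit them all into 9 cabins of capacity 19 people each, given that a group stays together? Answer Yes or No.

No

Total = 158 people; ⌈158/19⌉ = 9.
10 groups each exceed half the capacity and cannot share a cabin, forcing at least 10 cabins.
At least 10 cabins are required, but only 9 are allowed.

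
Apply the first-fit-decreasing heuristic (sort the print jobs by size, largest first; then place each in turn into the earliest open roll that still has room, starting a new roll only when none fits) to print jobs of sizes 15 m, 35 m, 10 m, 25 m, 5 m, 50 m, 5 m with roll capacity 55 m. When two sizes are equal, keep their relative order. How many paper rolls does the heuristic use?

3

Sorted descending: 50, 35, 25, 15, 10, 5, 5.
  50 → roll 1 (new)  [load 50/55]
  35 → roll 2 (new)  [load 35/55]
  25 → roll 3 (new)  [load 25/55]
  15 → roll 2  [load 50/55]
  10 → roll 3  [load 35/55]
  5 → roll 1  [load 55/55]
  5 → roll 2  [load 55/55]
3 paper rolls opened.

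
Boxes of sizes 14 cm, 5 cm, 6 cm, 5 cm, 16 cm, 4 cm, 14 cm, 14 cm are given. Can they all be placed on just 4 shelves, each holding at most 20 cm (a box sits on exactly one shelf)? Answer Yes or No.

A valid assignment using 4 shelves:
  shelf 1: 16 + 4 = 20
  shelf 2: 14 + 6 = 20
  shelf 3: 14 + 5 = 19
  shelf 4: 14 + 5 = 19
Every load is within 20 cm, so 4 shelves suffice.

Yes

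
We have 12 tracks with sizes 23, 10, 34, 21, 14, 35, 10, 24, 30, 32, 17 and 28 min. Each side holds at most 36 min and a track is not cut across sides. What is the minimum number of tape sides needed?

Total = 35 + 34 + 32 + 30 + 28 + 24 + 23 + 21 + 17 + 14 + 10 + 10 = 278 min.
Lower bound: ⌈278/36⌉ = 8 tape sides.
A packing using 9 tape sides:
  side 1: 35 = 35
  side 2: 34 = 34
  side 3: 32 = 32
  side 4: 30 = 30
  side 5: 28 = 28
  side 6: 24 + 10 = 34
  side 7: 23 + 10 = 33
  side 8: 21 + 14 = 35
  side 9: 17 = 17
No arrangement into 8 tape sides stays within capacity, so 9 is optimal.

9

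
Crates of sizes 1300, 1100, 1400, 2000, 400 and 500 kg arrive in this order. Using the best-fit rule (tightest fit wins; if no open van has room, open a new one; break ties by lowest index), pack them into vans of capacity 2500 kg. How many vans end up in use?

3

  1300 → van 1 (new)  [load 1300/2500]
  1100 → van 1  [load 2400/2500]
  1400 → van 2 (new)  [load 1400/2500]
  2000 → van 3 (new)  [load 2000/2500]
  400 → van 3  [load 2400/2500]
  500 → van 2  [load 1900/2500]
3 vans opened.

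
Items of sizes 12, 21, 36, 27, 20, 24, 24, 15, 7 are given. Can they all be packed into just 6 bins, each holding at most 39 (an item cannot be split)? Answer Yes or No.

Yes

A valid assignment using 6 bins:
  bin 1: 36 = 36
  bin 2: 27 + 12 = 39
  bin 3: 24 + 15 = 39
  bin 4: 24 + 7 = 31
  bin 5: 21 = 21
  bin 6: 20 = 20
Every load is within 39, so 6 bins suffice.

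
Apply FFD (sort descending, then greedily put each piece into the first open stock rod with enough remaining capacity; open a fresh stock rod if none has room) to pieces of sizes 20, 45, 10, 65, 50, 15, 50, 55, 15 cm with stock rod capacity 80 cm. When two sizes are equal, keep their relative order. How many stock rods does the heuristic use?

Sorted descending: 65, 55, 50, 50, 45, 20, 15, 15, 10.
  65 → stock rod 1 (new)  [load 65/80]
  55 → stock rod 2 (new)  [load 55/80]
  50 → stock rod 3 (new)  [load 50/80]
  50 → stock rod 4 (new)  [load 50/80]
  45 → stock rod 5 (new)  [load 45/80]
  20 → stock rod 2  [load 75/80]
  15 → stock rod 1  [load 80/80]
  15 → stock rod 3  [load 65/80]
  10 → stock rod 3  [load 75/80]
5 stock rods opened.

5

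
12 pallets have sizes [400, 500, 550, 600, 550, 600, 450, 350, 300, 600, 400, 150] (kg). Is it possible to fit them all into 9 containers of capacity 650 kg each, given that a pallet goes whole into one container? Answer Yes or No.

No

Total = 5450 kg; ⌈5450/650⌉ = 9.
10 pallets each exceed half the capacity and cannot share a container, forcing at least 10 containers.
At least 10 containers are required, but only 9 are allowed.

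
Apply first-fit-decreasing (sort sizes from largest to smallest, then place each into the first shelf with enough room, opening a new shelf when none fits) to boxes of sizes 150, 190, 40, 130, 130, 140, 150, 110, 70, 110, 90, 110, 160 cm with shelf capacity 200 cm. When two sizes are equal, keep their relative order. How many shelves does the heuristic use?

10

Sorted descending: 190, 160, 150, 150, 140, 130, 130, 110, 110, 110, 90, 70, 40.
  190 → shelf 1 (new)  [load 190/200]
  160 → shelf 2 (new)  [load 160/200]
  150 → shelf 3 (new)  [load 150/200]
  150 → shelf 4 (new)  [load 150/200]
  140 → shelf 5 (new)  [load 140/200]
  130 → shelf 6 (new)  [load 130/200]
  130 → shelf 7 (new)  [load 130/200]
  110 → shelf 8 (new)  [load 110/200]
  110 → shelf 9 (new)  [load 110/200]
  110 → shelf 10 (new)  [load 110/200]
  90 → shelf 8  [load 200/200]
  70 → shelf 6  [load 200/200]
  40 → shelf 2  [load 200/200]
10 shelves opened.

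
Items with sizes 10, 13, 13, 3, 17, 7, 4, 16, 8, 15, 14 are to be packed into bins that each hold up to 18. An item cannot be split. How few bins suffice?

Total = 17 + 16 + 15 + 14 + 13 + 13 + 10 + 8 + 7 + 4 + 3 = 120.
Lower bound: ⌈120/18⌉ = 7 bins.
A packing using 8 bins:
  bin 1: 17 = 17
  bin 2: 16 = 16
  bin 3: 15 + 3 = 18
  bin 4: 14 + 4 = 18
  bin 5: 13 = 13
  bin 6: 13 = 13
  bin 7: 10 + 8 = 18
  bin 8: 7 = 7
No arrangement into 7 bins stays within capacity, so 8 is optimal.

8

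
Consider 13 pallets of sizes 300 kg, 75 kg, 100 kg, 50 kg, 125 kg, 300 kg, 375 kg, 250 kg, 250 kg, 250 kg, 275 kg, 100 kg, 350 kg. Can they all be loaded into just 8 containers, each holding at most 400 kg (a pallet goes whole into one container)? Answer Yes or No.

A valid assignment using 8 containers:
  container 1: 375 = 375
  container 2: 350 + 50 = 400
  container 3: 300 + 100 = 400
  container 4: 300 + 100 = 400
  container 5: 275 + 125 = 400
  container 6: 250 + 75 = 325
  container 7: 250 = 250
  container 8: 250 = 250
Every load is within 400 kg, so 8 containers suffice.

Yes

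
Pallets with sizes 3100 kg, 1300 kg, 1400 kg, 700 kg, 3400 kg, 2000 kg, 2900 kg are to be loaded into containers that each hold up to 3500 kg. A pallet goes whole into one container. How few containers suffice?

Total = 3400 + 3100 + 2900 + 2000 + 1400 + 1300 + 700 = 14800 kg.
Lower bound: ⌈14800/3500⌉ = 5 containers.
A packing using 5 containers:
  container 1: 3400 = 3400
  container 2: 3100 = 3100
  container 3: 2900 = 2900
  container 4: 2000 + 1400 = 3400
  container 5: 1300 + 700 = 2000
This matches the lower bound, so 5 is optimal.

5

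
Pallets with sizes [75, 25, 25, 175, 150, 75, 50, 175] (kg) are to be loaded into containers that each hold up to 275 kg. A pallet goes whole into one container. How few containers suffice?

Total = 175 + 175 + 150 + 75 + 75 + 50 + 25 + 25 = 750 kg.
Lower bound: ⌈750/275⌉ = 3 containers.
A packing using 3 containers:
  container 1: 175 + 75 + 25 = 275
  container 2: 175 + 75 + 25 = 275
  container 3: 150 + 50 = 200
This matches the lower bound, so 3 is optimal.

3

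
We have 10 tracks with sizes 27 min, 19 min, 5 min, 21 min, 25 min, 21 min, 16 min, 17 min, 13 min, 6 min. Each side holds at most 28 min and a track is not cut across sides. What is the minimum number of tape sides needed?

8

Total = 27 + 25 + 21 + 21 + 19 + 17 + 16 + 13 + 6 + 5 = 170 min.
Lower bound: ⌈170/28⌉ = 7 tape sides.
A packing using 8 tape sides:
  side 1: 27 = 27
  side 2: 25 = 25
  side 3: 21 + 6 = 27
  side 4: 21 + 5 = 26
  side 5: 19 = 19
  side 6: 17 = 17
  side 7: 16 = 16
  side 8: 13 = 13
No arrangement into 7 tape sides stays within capacity, so 8 is optimal.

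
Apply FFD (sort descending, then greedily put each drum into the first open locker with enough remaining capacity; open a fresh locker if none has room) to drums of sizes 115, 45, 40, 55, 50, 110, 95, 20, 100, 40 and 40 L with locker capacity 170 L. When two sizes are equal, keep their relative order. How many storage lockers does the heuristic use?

Sorted descending: 115, 110, 100, 95, 55, 50, 45, 40, 40, 40, 20.
  115 → locker 1 (new)  [load 115/170]
  110 → locker 2 (new)  [load 110/170]
  100 → locker 3 (new)  [load 100/170]
  95 → locker 4 (new)  [load 95/170]
  55 → locker 1  [load 170/170]
  50 → locker 2  [load 160/170]
  45 → locker 3  [load 145/170]
  40 → locker 4  [load 135/170]
  40 → locker 5 (new)  [load 40/170]
  40 → locker 5  [load 80/170]
  20 → locker 3  [load 165/170]
5 storage lockers opened.

5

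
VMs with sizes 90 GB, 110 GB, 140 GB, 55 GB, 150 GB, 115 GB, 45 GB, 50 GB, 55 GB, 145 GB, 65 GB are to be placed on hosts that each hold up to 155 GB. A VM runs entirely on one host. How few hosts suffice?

8

Total = 150 + 145 + 140 + 115 + 110 + 90 + 65 + 55 + 55 + 50 + 45 = 1020 GB.
Lower bound: ⌈1020/155⌉ = 7 hosts.
A packing using 8 hosts:
  host 1: 150 = 150
  host 2: 145 = 145
  host 3: 140 = 140
  host 4: 115 = 115
  host 5: 110 + 45 = 155
  host 6: 90 + 65 = 155
  host 7: 55 + 55 = 110
  host 8: 50 = 50
No arrangement into 7 hosts stays within capacity, so 8 is optimal.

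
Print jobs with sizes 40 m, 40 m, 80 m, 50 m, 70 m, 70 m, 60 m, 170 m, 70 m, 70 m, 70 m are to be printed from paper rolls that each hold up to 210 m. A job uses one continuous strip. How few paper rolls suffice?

Total = 170 + 80 + 70 + 70 + 70 + 70 + 70 + 60 + 50 + 40 + 40 = 790 m.
Lower bound: ⌈790/210⌉ = 4 paper rolls.
A packing using 4 paper rolls:
  roll 1: 170 + 40 = 210
  roll 2: 80 + 70 + 60 = 210
  roll 3: 70 + 70 + 70 = 210
  roll 4: 70 + 50 + 40 = 160
This matches the lower bound, so 4 is optimal.

4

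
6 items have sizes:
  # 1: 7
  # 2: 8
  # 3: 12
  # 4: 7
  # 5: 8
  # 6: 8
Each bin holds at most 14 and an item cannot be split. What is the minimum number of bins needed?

Total = 12 + 8 + 8 + 8 + 7 + 7 = 50.
Lower bound: ⌈50/14⌉ = 4 bins.
A packing using 5 bins:
  bin 1: 12 = 12
  bin 2: 8 = 8
  bin 3: 8 = 8
  bin 4: 8 = 8
  bin 5: 7 + 7 = 14
No arrangement into 4 bins stays within capacity, so 5 is optimal.

5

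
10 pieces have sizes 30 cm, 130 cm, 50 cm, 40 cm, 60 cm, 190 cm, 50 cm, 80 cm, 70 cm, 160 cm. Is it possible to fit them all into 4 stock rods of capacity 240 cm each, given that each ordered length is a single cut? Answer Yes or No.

Yes

A valid assignment using 4 stock rods:
  stock rod 1: 190 + 50 = 240
  stock rod 2: 160 + 80 = 240
  stock rod 3: 130 + 70 + 40 = 240
  stock rod 4: 60 + 50 + 30 = 140
Every load is within 240 cm, so 4 stock rods suffice.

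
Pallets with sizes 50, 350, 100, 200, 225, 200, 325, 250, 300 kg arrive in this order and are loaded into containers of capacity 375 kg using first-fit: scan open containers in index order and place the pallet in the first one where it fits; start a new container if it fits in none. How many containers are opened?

  50 → container 1 (new)  [load 50/375]
  350 → container 2 (new)  [load 350/375]
  100 → container 1  [load 150/375]
  200 → container 1  [load 350/375]
  225 → container 3 (new)  [load 225/375]
  200 → container 4 (new)  [load 200/375]
  325 → container 5 (new)  [load 325/375]
  250 → container 6 (new)  [load 250/375]
  300 → container 7 (new)  [load 300/375]
7 containers opened.

7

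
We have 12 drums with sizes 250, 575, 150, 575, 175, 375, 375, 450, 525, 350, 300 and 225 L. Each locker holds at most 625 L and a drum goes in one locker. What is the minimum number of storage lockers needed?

8

Total = 575 + 575 + 525 + 450 + 375 + 375 + 350 + 300 + 250 + 225 + 175 + 150 = 4325 L.
Lower bound: ⌈4325/625⌉ = 7 storage lockers.
A packing using 8 storage lockers:
  locker 1: 575 = 575
  locker 2: 575 = 575
  locker 3: 525 = 525
  locker 4: 450 + 175 = 625
  locker 5: 375 + 250 = 625
  locker 6: 375 + 225 = 600
  locker 7: 350 + 150 = 500
  locker 8: 300 = 300
No arrangement into 7 storage lockers stays within capacity, so 8 is optimal.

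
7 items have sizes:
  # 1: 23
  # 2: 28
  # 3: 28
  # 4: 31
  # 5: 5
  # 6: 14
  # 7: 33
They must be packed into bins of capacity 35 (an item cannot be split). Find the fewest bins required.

6

Total = 33 + 31 + 28 + 28 + 23 + 14 + 5 = 162.
Lower bound: ⌈162/35⌉ = 5 bins.
A packing using 6 bins:
  bin 1: 33 = 33
  bin 2: 31 = 31
  bin 3: 28 + 5 = 33
  bin 4: 28 = 28
  bin 5: 23 = 23
  bin 6: 14 = 14
No arrangement into 5 bins stays within capacity, so 6 is optimal.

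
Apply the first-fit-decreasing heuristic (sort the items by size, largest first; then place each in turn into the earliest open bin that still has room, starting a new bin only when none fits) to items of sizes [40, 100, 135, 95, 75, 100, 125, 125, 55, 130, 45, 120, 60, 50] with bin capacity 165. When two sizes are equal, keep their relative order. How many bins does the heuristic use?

Sorted descending: 135, 130, 125, 125, 120, 100, 100, 95, 75, 60, 55, 50, 45, 40.
  135 → bin 1 (new)  [load 135/165]
  130 → bin 2 (new)  [load 130/165]
  125 → bin 3 (new)  [load 125/165]
  125 → bin 4 (new)  [load 125/165]
  120 → bin 5 (new)  [load 120/165]
  100 → bin 6 (new)  [load 100/165]
  100 → bin 7 (new)  [load 100/165]
  95 → bin 8 (new)  [load 95/165]
  75 → bin 9 (new)  [load 75/165]
  60 → bin 6  [load 160/165]
  55 → bin 7  [load 155/165]
  50 → bin 8  [load 145/165]
  45 → bin 5  [load 165/165]
  40 → bin 3  [load 165/165]
9 bins opened.

9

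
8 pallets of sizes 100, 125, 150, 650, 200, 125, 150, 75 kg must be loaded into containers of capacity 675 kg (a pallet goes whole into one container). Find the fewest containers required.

3

Total = 650 + 200 + 150 + 150 + 125 + 125 + 100 + 75 = 1575 kg.
Lower bound: ⌈1575/675⌉ = 3 containers.
A packing using 3 containers:
  container 1: 650 = 650
  container 2: 200 + 150 + 150 + 125 = 625
  container 3: 125 + 100 + 75 = 300
This matches the lower bound, so 3 is optimal.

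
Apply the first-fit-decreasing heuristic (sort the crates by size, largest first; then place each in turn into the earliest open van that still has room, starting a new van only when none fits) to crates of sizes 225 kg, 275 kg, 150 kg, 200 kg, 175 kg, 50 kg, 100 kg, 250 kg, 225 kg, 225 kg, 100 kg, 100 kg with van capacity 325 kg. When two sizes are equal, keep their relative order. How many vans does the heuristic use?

Sorted descending: 275, 250, 225, 225, 225, 200, 175, 150, 100, 100, 100, 50.
  275 → van 1 (new)  [load 275/325]
  250 → van 2 (new)  [load 250/325]
  225 → van 3 (new)  [load 225/325]
  225 → van 4 (new)  [load 225/325]
  225 → van 5 (new)  [load 225/325]
  200 → van 6 (new)  [load 200/325]
  175 → van 7 (new)  [load 175/325]
  150 → van 7  [load 325/325]
  100 → van 3  [load 325/325]
  100 → van 4  [load 325/325]
  100 → van 5  [load 325/325]
  50 → van 1  [load 325/325]
7 vans opened.

7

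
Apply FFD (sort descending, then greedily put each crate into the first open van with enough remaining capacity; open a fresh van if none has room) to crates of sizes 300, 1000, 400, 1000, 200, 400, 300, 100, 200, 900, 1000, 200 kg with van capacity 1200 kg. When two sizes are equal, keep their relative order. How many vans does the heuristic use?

Sorted descending: 1000, 1000, 1000, 900, 400, 400, 300, 300, 200, 200, 200, 100.
  1000 → van 1 (new)  [load 1000/1200]
  1000 → van 2 (new)  [load 1000/1200]
  1000 → van 3 (new)  [load 1000/1200]
  900 → van 4 (new)  [load 900/1200]
  400 → van 5 (new)  [load 400/1200]
  400 → van 5  [load 800/1200]
  300 → van 4  [load 1200/1200]
  300 → van 5  [load 1100/1200]
  200 → van 1  [load 1200/1200]
  200 → van 2  [load 1200/1200]
  200 → van 3  [load 1200/1200]
  100 → van 5  [load 1200/1200]
5 vans opened.

5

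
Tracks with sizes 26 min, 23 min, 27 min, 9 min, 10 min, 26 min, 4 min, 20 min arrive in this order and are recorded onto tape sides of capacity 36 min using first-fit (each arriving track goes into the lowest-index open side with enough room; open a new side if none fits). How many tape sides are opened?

  26 → side 1 (new)  [load 26/36]
  23 → side 2 (new)  [load 23/36]
  27 → side 3 (new)  [load 27/36]
  9 → side 1  [load 35/36]
  10 → side 2  [load 33/36]
  26 → side 4 (new)  [load 26/36]
  4 → side 3  [load 31/36]
  20 → side 5 (new)  [load 20/36]
5 tape sides opened.

5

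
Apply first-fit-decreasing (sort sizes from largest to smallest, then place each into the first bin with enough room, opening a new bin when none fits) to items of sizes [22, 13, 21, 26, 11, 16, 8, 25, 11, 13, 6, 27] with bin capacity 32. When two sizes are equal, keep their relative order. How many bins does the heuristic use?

7

Sorted descending: 27, 26, 25, 22, 21, 16, 13, 13, 11, 11, 8, 6.
  27 → bin 1 (new)  [load 27/32]
  26 → bin 2 (new)  [load 26/32]
  25 → bin 3 (new)  [load 25/32]
  22 → bin 4 (new)  [load 22/32]
  21 → bin 5 (new)  [load 21/32]
  16 → bin 6 (new)  [load 16/32]
  13 → bin 6  [load 29/32]
  13 → bin 7 (new)  [load 13/32]
  11 → bin 5  [load 32/32]
  11 → bin 7  [load 24/32]
  8 → bin 4  [load 30/32]
  6 → bin 2  [load 32/32]
7 bins opened.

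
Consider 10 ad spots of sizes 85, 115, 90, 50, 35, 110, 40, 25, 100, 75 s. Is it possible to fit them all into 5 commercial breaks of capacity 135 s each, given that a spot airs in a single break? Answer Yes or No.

Total = 725 s; ⌈725/135⌉ = 6.
At least 6 commercial breaks are required, but only 5 are allowed.

No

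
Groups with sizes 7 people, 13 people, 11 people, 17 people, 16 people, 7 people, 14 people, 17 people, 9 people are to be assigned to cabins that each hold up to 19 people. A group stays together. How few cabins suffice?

Total = 17 + 17 + 16 + 14 + 13 + 11 + 9 + 7 + 7 = 111 people.
Lower bound: ⌈111/19⌉ = 6 cabins.
A packing using 7 cabins:
  cabin 1: 17 = 17
  cabin 2: 17 = 17
  cabin 3: 16 = 16
  cabin 4: 14 = 14
  cabin 5: 13 = 13
  cabin 6: 11 + 7 = 18
  cabin 7: 9 + 7 = 16
No arrangement into 6 cabins stays within capacity, so 7 is optimal.

7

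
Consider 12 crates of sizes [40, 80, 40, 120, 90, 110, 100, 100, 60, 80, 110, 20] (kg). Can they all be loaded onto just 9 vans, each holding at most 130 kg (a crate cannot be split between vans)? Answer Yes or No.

A valid assignment using 9 vans:
  van 1: 120 = 120
  van 2: 110 + 20 = 130
  van 3: 110 = 110
  van 4: 100 = 100
  van 5: 100 = 100
  van 6: 90 + 40 = 130
  van 7: 80 + 40 = 120
  van 8: 80 = 80
  van 9: 60 = 60
Every load is within 130 kg, so 9 vans suffice.

Yes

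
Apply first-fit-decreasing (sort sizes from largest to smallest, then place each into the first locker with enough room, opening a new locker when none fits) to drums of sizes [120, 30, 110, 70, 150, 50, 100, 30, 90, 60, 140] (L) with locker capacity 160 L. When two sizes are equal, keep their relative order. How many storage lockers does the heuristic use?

7

Sorted descending: 150, 140, 120, 110, 100, 90, 70, 60, 50, 30, 30.
  150 → locker 1 (new)  [load 150/160]
  140 → locker 2 (new)  [load 140/160]
  120 → locker 3 (new)  [load 120/160]
  110 → locker 4 (new)  [load 110/160]
  100 → locker 5 (new)  [load 100/160]
  90 → locker 6 (new)  [load 90/160]
  70 → locker 6  [load 160/160]
  60 → locker 5  [load 160/160]
  50 → locker 4  [load 160/160]
  30 → locker 3  [load 150/160]
  30 → locker 7 (new)  [load 30/160]
7 storage lockers opened.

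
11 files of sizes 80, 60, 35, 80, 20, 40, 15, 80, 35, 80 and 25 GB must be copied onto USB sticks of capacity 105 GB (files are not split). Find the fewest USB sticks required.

6

Total = 80 + 80 + 80 + 80 + 60 + 40 + 35 + 35 + 25 + 20 + 15 = 550 GB.
Lower bound: ⌈550/105⌉ = 6 USB sticks.
A packing using 6 USB sticks:
  USB stick 1: 80 + 25 = 105
  USB stick 2: 80 + 20 = 100
  USB stick 3: 80 + 15 = 95
  USB stick 4: 80 = 80
  USB stick 5: 60 + 40 = 100
  USB stick 6: 35 + 35 = 70
This matches the lower bound, so 6 is optimal.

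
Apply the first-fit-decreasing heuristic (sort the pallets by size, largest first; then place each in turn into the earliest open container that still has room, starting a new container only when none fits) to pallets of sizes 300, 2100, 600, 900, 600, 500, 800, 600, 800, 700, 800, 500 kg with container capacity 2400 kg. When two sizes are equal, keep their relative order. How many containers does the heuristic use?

4

Sorted descending: 2100, 900, 800, 800, 800, 700, 600, 600, 600, 500, 500, 300.
  2100 → container 1 (new)  [load 2100/2400]
  900 → container 2 (new)  [load 900/2400]
  800 → container 2  [load 1700/2400]
  800 → container 3 (new)  [load 800/2400]
  800 → container 3  [load 1600/2400]
  700 → container 2  [load 2400/2400]
  600 → container 3  [load 2200/2400]
  600 → container 4 (new)  [load 600/2400]
  600 → container 4  [load 1200/2400]
  500 → container 4  [load 1700/2400]
  500 → container 4  [load 2200/2400]
  300 → container 1  [load 2400/2400]
4 containers opened.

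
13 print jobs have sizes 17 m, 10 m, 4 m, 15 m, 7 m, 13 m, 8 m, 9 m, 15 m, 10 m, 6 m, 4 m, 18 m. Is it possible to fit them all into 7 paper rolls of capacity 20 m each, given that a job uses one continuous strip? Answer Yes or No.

Total = 136 m; ⌈136/20⌉ = 7.
The bound of 7 does not rule out 7, but exhaustive search shows no assignment into 7 paper rolls of capacity 20 m exists — the minimum is 8.

No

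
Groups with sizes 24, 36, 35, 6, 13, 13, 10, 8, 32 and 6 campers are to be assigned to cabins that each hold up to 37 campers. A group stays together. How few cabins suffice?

Total = 36 + 35 + 32 + 24 + 13 + 13 + 10 + 8 + 6 + 6 = 183 campers.
Lower bound: ⌈183/37⌉ = 5 cabins.
A packing using 6 cabins:
  cabin 1: 36 = 36
  cabin 2: 35 = 35
  cabin 3: 32 = 32
  cabin 4: 24 + 13 = 37
  cabin 5: 13 + 10 + 8 + 6 = 37
  cabin 6: 6 = 6
No arrangement into 5 cabins stays within capacity, so 6 is optimal.

6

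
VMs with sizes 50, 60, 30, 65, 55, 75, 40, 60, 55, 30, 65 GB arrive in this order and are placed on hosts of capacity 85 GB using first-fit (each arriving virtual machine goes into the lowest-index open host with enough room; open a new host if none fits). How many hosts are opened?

  50 → host 1 (new)  [load 50/85]
  60 → host 2 (new)  [load 60/85]
  30 → host 1  [load 80/85]
  65 → host 3 (new)  [load 65/85]
  55 → host 4 (new)  [load 55/85]
  75 → host 5 (new)  [load 75/85]
  40 → host 6 (new)  [load 40/85]
  60 → host 7 (new)  [load 60/85]
  55 → host 8 (new)  [load 55/85]
  30 → host 4  [load 85/85]
  65 → host 9 (new)  [load 65/85]
9 hosts opened.

9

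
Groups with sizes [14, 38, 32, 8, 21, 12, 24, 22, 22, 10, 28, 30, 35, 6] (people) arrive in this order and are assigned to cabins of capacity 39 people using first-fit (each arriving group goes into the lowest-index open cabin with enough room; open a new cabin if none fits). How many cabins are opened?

10

  14 → cabin 1 (new)  [load 14/39]
  38 → cabin 2 (new)  [load 38/39]
  32 → cabin 3 (new)  [load 32/39]
  8 → cabin 1  [load 22/39]
  21 → cabin 4 (new)  [load 21/39]
  12 → cabin 1  [load 34/39]
  24 → cabin 5 (new)  [load 24/39]
  22 → cabin 6 (new)  [load 22/39]
  22 → cabin 7 (new)  [load 22/39]
  10 → cabin 4  [load 31/39]
  28 → cabin 8 (new)  [load 28/39]
  30 → cabin 9 (new)  [load 30/39]
  35 → cabin 10 (new)  [load 35/39]
  6 → cabin 3  [load 38/39]
10 cabins opened.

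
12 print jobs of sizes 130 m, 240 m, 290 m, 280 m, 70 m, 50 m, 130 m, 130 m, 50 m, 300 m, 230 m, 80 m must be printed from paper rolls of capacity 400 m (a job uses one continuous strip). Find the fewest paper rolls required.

Total = 300 + 290 + 280 + 240 + 230 + 130 + 130 + 130 + 80 + 70 + 50 + 50 = 1980 m.
Lower bound: ⌈1980/400⌉ = 5 paper rolls.
A packing using 6 paper rolls:
  roll 1: 300 + 80 = 380
  roll 2: 290 + 70 = 360
  roll 3: 280 + 50 + 50 = 380
  roll 4: 240 + 130 = 370
  roll 5: 230 + 130 = 360
  roll 6: 130 = 130
No arrangement into 5 paper rolls stays within capacity, so 6 is optimal.

6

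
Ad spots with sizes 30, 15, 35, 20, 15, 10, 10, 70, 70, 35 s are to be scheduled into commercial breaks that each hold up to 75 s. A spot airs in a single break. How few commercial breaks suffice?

5

Total = 70 + 70 + 35 + 35 + 30 + 20 + 15 + 15 + 10 + 10 = 310 s.
Lower bound: ⌈310/75⌉ = 5 commercial breaks.
A packing using 5 commercial breaks:
  break 1: 70 = 70
  break 2: 70 = 70
  break 3: 35 + 35 = 70
  break 4: 30 + 20 + 15 + 10 = 75
  break 5: 15 + 10 = 25
This matches the lower bound, so 5 is optimal.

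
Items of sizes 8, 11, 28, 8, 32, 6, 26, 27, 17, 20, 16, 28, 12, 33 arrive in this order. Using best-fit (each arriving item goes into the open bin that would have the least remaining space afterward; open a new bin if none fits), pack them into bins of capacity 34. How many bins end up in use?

  8 → bin 1 (new)  [load 8/34]
  11 → bin 1  [load 19/34]
  28 → bin 2 (new)  [load 28/34]
  8 → bin 1  [load 27/34]
  32 → bin 3 (new)  [load 32/34]
  6 → bin 2  [load 34/34]
  26 → bin 4 (new)  [load 26/34]
  27 → bin 5 (new)  [load 27/34]
  17 → bin 6 (new)  [load 17/34]
  20 → bin 7 (new)  [load 20/34]
  16 → bin 6  [load 33/34]
  28 → bin 8 (new)  [load 28/34]
  12 → bin 7  [load 32/34]
  33 → bin 9 (new)  [load 33/34]
9 bins opened.

9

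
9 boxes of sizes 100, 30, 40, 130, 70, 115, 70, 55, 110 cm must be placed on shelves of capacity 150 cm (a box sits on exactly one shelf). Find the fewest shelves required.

6

Total = 130 + 115 + 110 + 100 + 70 + 70 + 55 + 40 + 30 = 720 cm.
Lower bound: ⌈720/150⌉ = 5 shelves.
A packing using 6 shelves:
  shelf 1: 130 = 130
  shelf 2: 115 + 30 = 145
  shelf 3: 110 + 40 = 150
  shelf 4: 100 = 100
  shelf 5: 70 + 70 = 140
  shelf 6: 55 = 55
No arrangement into 5 shelves stays within capacity, so 6 is optimal.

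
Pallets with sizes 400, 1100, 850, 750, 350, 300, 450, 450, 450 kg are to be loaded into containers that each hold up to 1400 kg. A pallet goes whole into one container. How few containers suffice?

4

Total = 1100 + 850 + 750 + 450 + 450 + 450 + 400 + 350 + 300 = 5100 kg.
Lower bound: ⌈5100/1400⌉ = 4 containers.
A packing using 4 containers:
  container 1: 1100 + 300 = 1400
  container 2: 850 + 450 = 1300
  container 3: 750 + 450 = 1200
  container 4: 450 + 400 + 350 = 1200
This matches the lower bound, so 4 is optimal.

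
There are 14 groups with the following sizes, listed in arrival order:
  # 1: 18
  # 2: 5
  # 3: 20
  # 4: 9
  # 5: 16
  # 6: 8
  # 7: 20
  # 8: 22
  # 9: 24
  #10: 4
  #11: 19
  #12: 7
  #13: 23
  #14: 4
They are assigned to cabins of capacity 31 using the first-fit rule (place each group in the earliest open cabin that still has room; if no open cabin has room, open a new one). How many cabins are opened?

  18 → cabin 1 (new)  [load 18/31]
  5 → cabin 1  [load 23/31]
  20 → cabin 2 (new)  [load 20/31]
  9 → cabin 2  [load 29/31]
  16 → cabin 3 (new)  [load 16/31]
  8 → cabin 1  [load 31/31]
  20 → cabin 4 (new)  [load 20/31]
  22 → cabin 5 (new)  [load 22/31]
  24 → cabin 6 (new)  [load 24/31]
  4 → cabin 3  [load 20/31]
  19 → cabin 7 (new)  [load 19/31]
  7 → cabin 3  [load 27/31]
  23 → cabin 8 (new)  [load 23/31]
  4 → cabin 3  [load 31/31]
8 cabins opened.

8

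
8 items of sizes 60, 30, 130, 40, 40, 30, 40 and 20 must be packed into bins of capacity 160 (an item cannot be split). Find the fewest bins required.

Total = 130 + 60 + 40 + 40 + 40 + 30 + 30 + 20 = 390.
Lower bound: ⌈390/160⌉ = 3 bins.
A packing using 3 bins:
  bin 1: 130 + 30 = 160
  bin 2: 60 + 40 + 40 + 20 = 160
  bin 3: 40 + 30 = 70
This matches the lower bound, so 3 is optimal.

3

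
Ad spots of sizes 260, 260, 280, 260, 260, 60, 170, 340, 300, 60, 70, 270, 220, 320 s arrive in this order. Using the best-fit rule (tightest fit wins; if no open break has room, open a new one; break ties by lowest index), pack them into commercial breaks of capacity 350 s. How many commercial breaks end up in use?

  260 → break 1 (new)  [load 260/350]
  260 → break 2 (new)  [load 260/350]
  280 → break 3 (new)  [load 280/350]
  260 → break 4 (new)  [load 260/350]
  260 → break 5 (new)  [load 260/350]
  60 → break 3  [load 340/350]
  170 → break 6 (new)  [load 170/350]
  340 → break 7 (new)  [load 340/350]
  300 → break 8 (new)  [load 300/350]
  60 → break 1  [load 320/350]
  70 → break 2  [load 330/350]
  270 → break 9 (new)  [load 270/350]
  220 → break 10 (new)  [load 220/350]
  320 → break 11 (new)  [load 320/350]
11 commercial breaks opened.

11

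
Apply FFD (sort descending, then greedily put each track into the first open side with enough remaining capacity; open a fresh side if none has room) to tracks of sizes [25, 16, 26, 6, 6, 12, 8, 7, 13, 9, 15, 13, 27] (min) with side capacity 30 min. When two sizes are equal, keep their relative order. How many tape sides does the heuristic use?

Sorted descending: 27, 26, 25, 16, 15, 13, 13, 12, 9, 8, 7, 6, 6.
  27 → side 1 (new)  [load 27/30]
  26 → side 2 (new)  [load 26/30]
  25 → side 3 (new)  [load 25/30]
  16 → side 4 (new)  [load 16/30]
  15 → side 5 (new)  [load 15/30]
  13 → side 4  [load 29/30]
  13 → side 5  [load 28/30]
  12 → side 6 (new)  [load 12/30]
  9 → side 6  [load 21/30]
  8 → side 6  [load 29/30]
  7 → side 7 (new)  [load 7/30]
  6 → side 7  [load 13/30]
  6 → side 7  [load 19/30]
7 tape sides opened.

7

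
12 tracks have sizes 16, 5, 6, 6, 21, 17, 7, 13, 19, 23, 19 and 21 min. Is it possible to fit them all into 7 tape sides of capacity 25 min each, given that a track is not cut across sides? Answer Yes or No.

No

Total = 173 min; ⌈173/25⌉ = 7.
8 tracks each exceed half the capacity and cannot share a side, forcing at least 8 tape sides.
At least 8 tape sides are required, but only 7 are allowed.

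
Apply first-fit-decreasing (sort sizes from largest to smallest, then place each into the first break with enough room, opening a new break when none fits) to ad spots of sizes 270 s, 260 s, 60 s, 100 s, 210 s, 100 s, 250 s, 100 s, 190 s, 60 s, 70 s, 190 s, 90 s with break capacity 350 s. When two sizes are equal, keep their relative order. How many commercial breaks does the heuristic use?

6

Sorted descending: 270, 260, 250, 210, 190, 190, 100, 100, 100, 90, 70, 60, 60.
  270 → break 1 (new)  [load 270/350]
  260 → break 2 (new)  [load 260/350]
  250 → break 3 (new)  [load 250/350]
  210 → break 4 (new)  [load 210/350]
  190 → break 5 (new)  [load 190/350]
  190 → break 6 (new)  [load 190/350]
  100 → break 3  [load 350/350]
  100 → break 4  [load 310/350]
  100 → break 5  [load 290/350]
  90 → break 2  [load 350/350]
  70 → break 1  [load 340/350]
  60 → break 5  [load 350/350]
  60 → break 6  [load 250/350]
6 commercial breaks opened.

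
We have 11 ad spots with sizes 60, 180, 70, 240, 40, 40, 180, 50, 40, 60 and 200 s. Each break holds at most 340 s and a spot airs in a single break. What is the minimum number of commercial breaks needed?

4

Total = 240 + 200 + 180 + 180 + 70 + 60 + 60 + 50 + 40 + 40 + 40 = 1160 s.
Lower bound: ⌈1160/340⌉ = 4 commercial breaks.
A packing using 4 commercial breaks:
  break 1: 240 + 70 = 310
  break 2: 200 + 60 + 60 = 320
  break 3: 180 + 50 + 40 + 40 = 310
  break 4: 180 + 40 = 220
This matches the lower bound, so 4 is optimal.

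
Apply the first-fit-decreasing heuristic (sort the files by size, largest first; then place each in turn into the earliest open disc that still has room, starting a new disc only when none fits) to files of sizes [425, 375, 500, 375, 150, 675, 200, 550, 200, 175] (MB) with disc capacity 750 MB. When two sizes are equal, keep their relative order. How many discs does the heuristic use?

5

Sorted descending: 675, 550, 500, 425, 375, 375, 200, 200, 175, 150.
  675 → disc 1 (new)  [load 675/750]
  550 → disc 2 (new)  [load 550/750]
  500 → disc 3 (new)  [load 500/750]
  425 → disc 4 (new)  [load 425/750]
  375 → disc 5 (new)  [load 375/750]
  375 → disc 5  [load 750/750]
  200 → disc 2  [load 750/750]
  200 → disc 3  [load 700/750]
  175 → disc 4  [load 600/750]
  150 → disc 4  [load 750/750]
5 discs opened.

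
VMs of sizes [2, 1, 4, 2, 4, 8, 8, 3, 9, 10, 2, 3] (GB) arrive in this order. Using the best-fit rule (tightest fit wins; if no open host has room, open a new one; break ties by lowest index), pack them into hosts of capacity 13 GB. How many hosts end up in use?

5

  2 → host 1 (new)  [load 2/13]
  1 → host 1  [load 3/13]
  4 → host 1  [load 7/13]
  2 → host 1  [load 9/13]
  4 → host 1  [load 13/13]
  8 → host 2 (new)  [load 8/13]
  8 → host 3 (new)  [load 8/13]
  3 → host 2  [load 11/13]
  9 → host 4 (new)  [load 9/13]
  10 → host 5 (new)  [load 10/13]
  2 → host 2  [load 13/13]
  3 → host 5  [load 13/13]
5 hosts opened.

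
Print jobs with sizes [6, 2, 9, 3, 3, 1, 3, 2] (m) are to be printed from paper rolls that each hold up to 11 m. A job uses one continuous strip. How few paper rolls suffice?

Total = 9 + 6 + 3 + 3 + 3 + 2 + 2 + 1 = 29 m.
Lower bound: ⌈29/11⌉ = 3 paper rolls.
A packing using 3 paper rolls:
  roll 1: 9 + 2 = 11
  roll 2: 6 + 3 + 2 = 11
  roll 3: 3 + 3 + 1 = 7
This matches the lower bound, so 3 is optimal.

3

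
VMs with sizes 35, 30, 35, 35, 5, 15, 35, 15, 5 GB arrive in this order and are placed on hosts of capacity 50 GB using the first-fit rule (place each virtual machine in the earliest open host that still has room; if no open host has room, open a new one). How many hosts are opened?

5

  35 → host 1 (new)  [load 35/50]
  30 → host 2 (new)  [load 30/50]
  35 → host 3 (new)  [load 35/50]
  35 → host 4 (new)  [load 35/50]
  5 → host 1  [load 40/50]
  15 → host 2  [load 45/50]
  35 → host 5 (new)  [load 35/50]
  15 → host 3  [load 50/50]
  5 → host 1  [load 45/50]
5 hosts opened.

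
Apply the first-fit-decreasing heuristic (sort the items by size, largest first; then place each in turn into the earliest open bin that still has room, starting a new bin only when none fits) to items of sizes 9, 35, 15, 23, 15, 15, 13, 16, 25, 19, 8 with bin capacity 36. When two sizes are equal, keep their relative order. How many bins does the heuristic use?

6

Sorted descending: 35, 25, 23, 19, 16, 15, 15, 15, 13, 9, 8.
  35 → bin 1 (new)  [load 35/36]
  25 → bin 2 (new)  [load 25/36]
  23 → bin 3 (new)  [load 23/36]
  19 → bin 4 (new)  [load 19/36]
  16 → bin 4  [load 35/36]
  15 → bin 5 (new)  [load 15/36]
  15 → bin 5  [load 30/36]
  15 → bin 6 (new)  [load 15/36]
  13 → bin 3  [load 36/36]
  9 → bin 2  [load 34/36]
  8 → bin 6  [load 23/36]
6 bins opened.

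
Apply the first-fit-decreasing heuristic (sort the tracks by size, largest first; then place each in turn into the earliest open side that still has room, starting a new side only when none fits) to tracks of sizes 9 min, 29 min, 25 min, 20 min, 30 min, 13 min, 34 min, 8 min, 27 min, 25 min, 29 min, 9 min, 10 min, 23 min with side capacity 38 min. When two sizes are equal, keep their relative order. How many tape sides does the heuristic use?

Sorted descending: 34, 30, 29, 29, 27, 25, 25, 23, 20, 13, 10, 9, 9, 8.
  34 → side 1 (new)  [load 34/38]
  30 → side 2 (new)  [load 30/38]
  29 → side 3 (new)  [load 29/38]
  29 → side 4 (new)  [load 29/38]
  27 → side 5 (new)  [load 27/38]
  25 → side 6 (new)  [load 25/38]
  25 → side 7 (new)  [load 25/38]
  23 → side 8 (new)  [load 23/38]
  20 → side 9 (new)  [load 20/38]
  13 → side 6  [load 38/38]
  10 → side 5  [load 37/38]
  9 → side 3  [load 38/38]
  9 → side 4  [load 38/38]
  8 → side 2  [load 38/38]
9 tape sides opened.

9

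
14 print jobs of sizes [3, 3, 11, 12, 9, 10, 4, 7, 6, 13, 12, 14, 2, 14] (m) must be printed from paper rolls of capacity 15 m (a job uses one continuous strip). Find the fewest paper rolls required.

Total = 14 + 14 + 13 + 12 + 12 + 11 + 10 + 9 + 7 + 6 + 4 + 3 + 3 + 2 = 120 m.
Lower bound: ⌈120/15⌉ = 8 paper rolls.
A packing using 9 paper rolls:
  roll 1: 14 = 14
  roll 2: 14 = 14
  roll 3: 13 + 2 = 15
  roll 4: 12 + 3 = 15
  roll 5: 12 + 3 = 15
  roll 6: 11 + 4 = 15
  roll 7: 10 = 10
  roll 8: 9 + 6 = 15
  roll 9: 7 = 7
No arrangement into 8 paper rolls stays within capacity, so 9 is optimal.

9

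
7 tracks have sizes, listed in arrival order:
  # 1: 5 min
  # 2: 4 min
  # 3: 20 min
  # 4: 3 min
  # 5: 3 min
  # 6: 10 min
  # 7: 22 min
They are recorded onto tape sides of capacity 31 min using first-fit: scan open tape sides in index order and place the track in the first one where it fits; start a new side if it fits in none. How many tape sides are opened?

  5 → side 1 (new)  [load 5/31]
  4 → side 1  [load 9/31]
  20 → side 1  [load 29/31]
  3 → side 2 (new)  [load 3/31]
  3 → side 2  [load 6/31]
  10 → side 2  [load 16/31]
  22 → side 3 (new)  [load 22/31]
3 tape sides opened.

3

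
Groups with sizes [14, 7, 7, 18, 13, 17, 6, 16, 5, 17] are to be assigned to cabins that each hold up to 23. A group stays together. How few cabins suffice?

6

Total = 18 + 17 + 17 + 16 + 14 + 13 + 7 + 7 + 6 + 5 = 120.
Lower bound: ⌈120/23⌉ = 6 cabins.
A packing using 6 cabins:
  cabin 1: 18 + 5 = 23
  cabin 2: 17 + 6 = 23
  cabin 3: 17 = 17
  cabin 4: 16 + 7 = 23
  cabin 5: 14 + 7 = 21
  cabin 6: 13 = 13
This matches the lower bound, so 6 is optimal.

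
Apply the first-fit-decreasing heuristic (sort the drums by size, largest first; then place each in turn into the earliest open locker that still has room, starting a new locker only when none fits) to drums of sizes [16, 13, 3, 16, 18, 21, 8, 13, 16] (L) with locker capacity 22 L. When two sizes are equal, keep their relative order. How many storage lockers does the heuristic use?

Sorted descending: 21, 18, 16, 16, 16, 13, 13, 8, 3.
  21 → locker 1 (new)  [load 21/22]
  18 → locker 2 (new)  [load 18/22]
  16 → locker 3 (new)  [load 16/22]
  16 → locker 4 (new)  [load 16/22]
  16 → locker 5 (new)  [load 16/22]
  13 → locker 6 (new)  [load 13/22]
  13 → locker 7 (new)  [load 13/22]
  8 → locker 6  [load 21/22]
  3 → locker 2  [load 21/22]
7 storage lockers opened.

7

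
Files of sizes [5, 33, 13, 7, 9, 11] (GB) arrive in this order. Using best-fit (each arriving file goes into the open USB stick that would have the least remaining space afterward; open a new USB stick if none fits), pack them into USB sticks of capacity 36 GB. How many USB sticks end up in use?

3

  5 → USB stick 1 (new)  [load 5/36]
  33 → USB stick 2 (new)  [load 33/36]
  13 → USB stick 1  [load 18/36]
  7 → USB stick 1  [load 25/36]
  9 → USB stick 1  [load 34/36]
  11 → USB stick 3 (new)  [load 11/36]
3 USB sticks opened.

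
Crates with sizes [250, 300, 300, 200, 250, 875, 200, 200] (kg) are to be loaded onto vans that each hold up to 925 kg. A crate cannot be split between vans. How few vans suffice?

3

Total = 875 + 300 + 300 + 250 + 250 + 200 + 200 + 200 = 2575 kg.
Lower bound: ⌈2575/925⌉ = 3 vans.
A packing using 3 vans:
  van 1: 875 = 875
  van 2: 300 + 300 + 250 = 850
  van 3: 250 + 200 + 200 + 200 = 850
This matches the lower bound, so 3 is optimal.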